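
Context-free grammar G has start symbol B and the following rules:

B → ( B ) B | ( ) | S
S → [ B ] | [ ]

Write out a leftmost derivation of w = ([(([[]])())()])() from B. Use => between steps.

B => (B)B   [B → ( B ) B]
(B)B => (S)B   [B → S]
(S)B => ([B])B   [S → [ B ]]
([B])B => ([(B)B])B   [B → ( B ) B]
([(B)B])B => ([((B)B)B])B   [B → ( B ) B]
([((B)B)B])B => ([((S)B)B])B   [B → S]
([((S)B)B])B => ([(([B])B)B])B   [S → [ B ]]
([(([B])B)B])B => ([(([S])B)B])B   [B → S]
([(([S])B)B])B => ([(([[]])B)B])B   [S → [ ]]
([(([[]])B)B])B => ([(([[]])())B])B   [B → ( )]
([(([[]])())B])B => ([(([[]])())()])B   [B → ( )]
([(([[]])())()])B => ([(([[]])())()])()   [B → ( )]

B => (B)B => (S)B => ([B])B => ([(B)B])B => ([((B)B)B])B => ([((S)B)B])B => ([(([B])B)B])B => ([(([S])B)B])B => ([(([[]])B)B])B => ([(([[]])())B])B => ([(([[]])())()])B => ([(([[]])())()])()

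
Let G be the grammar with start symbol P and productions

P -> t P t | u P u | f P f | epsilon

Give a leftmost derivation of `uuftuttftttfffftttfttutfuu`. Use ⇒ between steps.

P ⇒ uPu ⇒ uuPuu ⇒ uufPfuu ⇒ uuftPtfuu ⇒ uuftuPutfuu ⇒ uuftutPtutfuu ⇒ uuftuttPttutfuu ⇒ uuftuttfPfttutfuu ⇒ uuftuttftPtfttutfuu ⇒ uuftuttfttPttfttutfuu ⇒ uuftuttftttPtttfttutfuu ⇒ uuftuttftttfPftttfttutfuu ⇒ uuftuttftttffPfftttfttutfuu ⇒ uuftuttftttfffftttfttutfuu

P ⇒ uPu   [P -> u P u]
uPu ⇒ uuPuu   [P -> u P u]
uuPuu ⇒ uufPfuu   [P -> f P f]
uufPfuu ⇒ uuftPtfuu   [P -> t P t]
uuftPtfuu ⇒ uuftuPutfuu   [P -> u P u]
uuftuPutfuu ⇒ uuftutPtutfuu   [P -> t P t]
uuftutPtutfuu ⇒ uuftuttPttutfuu   [P -> t P t]
uuftuttPttutfuu ⇒ uuftuttfPfttutfuu   [P -> f P f]
uuftuttfPfttutfuu ⇒ uuftuttftPtfttutfuu   [P -> t P t]
uuftuttftPtfttutfuu ⇒ uuftuttfttPttfttutfuu   [P -> t P t]
uuftuttfttPttfttutfuu ⇒ uuftuttftttPtttfttutfuu   [P -> t P t]
uuftuttftttPtttfttutfuu ⇒ uuftuttftttfPftttfttutfuu   [P -> f P f]
uuftuttftttfPftttfttutfuu ⇒ uuftuttftttffPfftttfttutfuu   [P -> f P f]
uuftuttftttffPfftttfttutfuu ⇒ uuftuttftttfffftttfttutfuu   [P -> epsilon]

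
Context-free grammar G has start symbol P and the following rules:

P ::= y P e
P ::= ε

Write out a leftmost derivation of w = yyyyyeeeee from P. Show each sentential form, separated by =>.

P => yPe => yyPee => yyyPeee => yyyyPeeee => yyyyyPeeeee => yyyyyeeeee

P => yPe   [P ::= y P e]
yPe => yyPee   [P ::= y P e]
yyPee => yyyPeee   [P ::= y P e]
yyyPeee => yyyyPeeee   [P ::= y P e]
yyyyPeeee => yyyyyPeeeee   [P ::= y P e]
yyyyyPeeeee => yyyyyeeeee   [P ::= ε]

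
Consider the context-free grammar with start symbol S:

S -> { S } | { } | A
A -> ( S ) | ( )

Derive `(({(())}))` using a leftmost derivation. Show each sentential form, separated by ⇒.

S ⇒ A   [S -> A]
A ⇒ (S)   [A -> ( S )]
(S) ⇒ (A)   [S -> A]
(A) ⇒ ((S))   [A -> ( S )]
((S)) ⇒ (({S}))   [S -> { S }]
(({S})) ⇒ (({A}))   [S -> A]
(({A})) ⇒ (({(S)}))   [A -> ( S )]
(({(S)})) ⇒ (({(A)}))   [S -> A]
(({(A)})) ⇒ (({(())}))   [A -> ( )]

S⇒A⇒(S)⇒(A)⇒((S))⇒(({S}))⇒(({A}))⇒(({(S)}))⇒(({(A)}))⇒(({(())}))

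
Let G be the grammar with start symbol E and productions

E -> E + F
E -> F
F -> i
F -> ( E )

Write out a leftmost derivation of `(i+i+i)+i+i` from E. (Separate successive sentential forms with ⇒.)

E⇒E+F⇒E+F+F⇒F+F+F⇒(E)+F+F⇒(E+F)+F+F⇒(E+F+F)+F+F⇒(F+F+F)+F+F⇒(i+F+F)+F+F⇒(i+i+F)+F+F⇒(i+i+i)+F+F⇒(i+i+i)+i+F⇒(i+i+i)+i+i

E ⇒ E+F   [E -> E + F]
E+F ⇒ E+F+F   [E -> E + F]
E+F+F ⇒ F+F+F   [E -> F]
F+F+F ⇒ (E)+F+F   [F -> ( E )]
(E)+F+F ⇒ (E+F)+F+F   [E -> E + F]
(E+F)+F+F ⇒ (E+F+F)+F+F   [E -> E + F]
(E+F+F)+F+F ⇒ (F+F+F)+F+F   [E -> F]
(F+F+F)+F+F ⇒ (i+F+F)+F+F   [F -> i]
(i+F+F)+F+F ⇒ (i+i+F)+F+F   [F -> i]
(i+i+F)+F+F ⇒ (i+i+i)+F+F   [F -> i]
(i+i+i)+F+F ⇒ (i+i+i)+i+F   [F -> i]
(i+i+i)+i+F ⇒ (i+i+i)+i+i   [F -> i]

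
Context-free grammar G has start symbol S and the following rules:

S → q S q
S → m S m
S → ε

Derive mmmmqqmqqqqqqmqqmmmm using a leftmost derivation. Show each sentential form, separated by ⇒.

S ⇒ mSm ⇒ mmSmm ⇒ mmmSmmm ⇒ mmmmSmmmm ⇒ mmmmqSqmmmm ⇒ mmmmqqSqqmmmm ⇒ mmmmqqmSmqqmmmm ⇒ mmmmqqmqSqmqqmmmm ⇒ mmmmqqmqqSqqmqqmmmm ⇒ mmmmqqmqqqSqqqmqqmmmm ⇒ mmmmqqmqqqqqqmqqmmmm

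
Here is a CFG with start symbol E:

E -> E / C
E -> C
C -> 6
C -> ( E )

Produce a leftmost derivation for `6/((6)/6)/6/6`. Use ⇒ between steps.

E ⇒ E/C   [E -> E / C]
E/C ⇒ E/C/C   [E -> E / C]
E/C/C ⇒ E/C/C/C   [E -> E / C]
E/C/C/C ⇒ C/C/C/C   [E -> C]
C/C/C/C ⇒ 6/C/C/C   [C -> 6]
6/C/C/C ⇒ 6/(E)/C/C   [C -> ( E )]
6/(E)/C/C ⇒ 6/(E/C)/C/C   [E -> E / C]
6/(E/C)/C/C ⇒ 6/(C/C)/C/C   [E -> C]
6/(C/C)/C/C ⇒ 6/((E)/C)/C/C   [C -> ( E )]
6/((E)/C)/C/C ⇒ 6/((C)/C)/C/C   [E -> C]
6/((C)/C)/C/C ⇒ 6/((6)/C)/C/C   [C -> 6]
6/((6)/C)/C/C ⇒ 6/((6)/6)/C/C   [C -> 6]
6/((6)/6)/C/C ⇒ 6/((6)/6)/6/C   [C -> 6]
6/((6)/6)/6/C ⇒ 6/((6)/6)/6/6   [C -> 6]

E ⇒ E/C ⇒ E/C/C ⇒ E/C/C/C ⇒ C/C/C/C ⇒ 6/C/C/C ⇒ 6/(E)/C/C ⇒ 6/(E/C)/C/C ⇒ 6/(C/C)/C/C ⇒ 6/((E)/C)/C/C ⇒ 6/((C)/C)/C/C ⇒ 6/((6)/C)/C/C ⇒ 6/((6)/6)/C/C ⇒ 6/((6)/6)/6/C ⇒ 6/((6)/6)/6/6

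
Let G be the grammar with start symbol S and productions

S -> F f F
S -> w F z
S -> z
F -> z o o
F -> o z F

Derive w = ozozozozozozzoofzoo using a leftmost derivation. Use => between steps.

S => FfF   [S -> F f F]
FfF => ozFfF   [F -> o z F]
ozFfF => ozozFfF   [F -> o z F]
ozozFfF => ozozozFfF   [F -> o z F]
ozozozFfF => ozozozozFfF   [F -> o z F]
ozozozozFfF => ozozozozozFfF   [F -> o z F]
ozozozozozFfF => ozozozozozozFfF   [F -> o z F]
ozozozozozozFfF => ozozozozozozzoofF   [F -> z o o]
ozozozozozozzoofF => ozozozozozozzoofzoo   [F -> z o o]

S => FfF => ozFfF => ozozFfF => ozozozFfF => ozozozozFfF => ozozozozozFfF => ozozozozozozFfF => ozozozozozozzoofF => ozozozozozozzoofzoo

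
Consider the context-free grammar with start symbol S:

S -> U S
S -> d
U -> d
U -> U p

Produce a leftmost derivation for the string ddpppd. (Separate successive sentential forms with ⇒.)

S ⇒ US ⇒ dS ⇒ dUS ⇒ dUpS ⇒ dUppS ⇒ dUpppS ⇒ ddpppS ⇒ ddpppd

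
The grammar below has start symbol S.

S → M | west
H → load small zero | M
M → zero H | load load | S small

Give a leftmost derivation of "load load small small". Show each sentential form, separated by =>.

S => M   [S → M]
M => S small   [M → S small]
S small => M small   [S → M]
M small => S small small   [M → S small]
S small small => M small small   [S → M]
M small small => load load small small   [M → load load]

S => M => S small => M small => S small small => M small small => load load small small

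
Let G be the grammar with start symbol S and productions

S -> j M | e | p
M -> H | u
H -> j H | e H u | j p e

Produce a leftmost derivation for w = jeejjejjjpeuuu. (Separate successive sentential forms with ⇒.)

S ⇒ jM ⇒ jH ⇒ jeHu ⇒ jeeHuu ⇒ jeejHuu ⇒ jeejjHuu ⇒ jeejjeHuuu ⇒ jeejjejHuuu ⇒ jeejjejjHuuu ⇒ jeejjejjjpeuuu

S ⇒ jM   [S -> j M]
jM ⇒ jH   [M -> H]
jH ⇒ jeHu   [H -> e H u]
jeHu ⇒ jeeHuu   [H -> e H u]
jeeHuu ⇒ jeejHuu   [H -> j H]
jeejHuu ⇒ jeejjHuu   [H -> j H]
jeejjHuu ⇒ jeejjeHuuu   [H -> e H u]
jeejjeHuuu ⇒ jeejjejHuuu   [H -> j H]
jeejjejHuuu ⇒ jeejjejjHuuu   [H -> j H]
jeejjejjHuuu ⇒ jeejjejjjpeuuu   [H -> j p e]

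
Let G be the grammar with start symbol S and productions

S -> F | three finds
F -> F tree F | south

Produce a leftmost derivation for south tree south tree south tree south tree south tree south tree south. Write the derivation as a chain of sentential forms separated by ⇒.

S ⇒ F   [S -> F]
F ⇒ F tree F   [F -> F tree F]
F tree F ⇒ F tree F tree F   [F -> F tree F]
F tree F tree F ⇒ F tree F tree F tree F   [F -> F tree F]
F tree F tree F tree F ⇒ F tree F tree F tree F tree F   [F -> F tree F]
F tree F tree F tree F tree F ⇒ F tree F tree F tree F tree F tree F   [F -> F tree F]
F tree F tree F tree F tree F tree F ⇒ F tree F tree F tree F tree F tree F tree F   [F -> F tree F]
F tree F tree F tree F tree F tree F tree F ⇒ south tree F tree F tree F tree F tree F tree F   [F -> south]
south tree F tree F tree F tree F tree F tree F ⇒ south tree south tree F tree F tree F tree F tree F   [F -> south]
south tree south tree F tree F tree F tree F tree F ⇒ south tree south tree south tree F tree F tree F tree F   [F -> south]
south tree south tree south tree F tree F tree F tree F ⇒ south tree south tree south tree south tree F tree F tree F   [F -> south]
south tree south tree south tree south tree F tree F tree F ⇒ south tree south tree south tree south tree south tree F tree F   [F -> south]
south tree south tree south tree south tree south tree F tree F ⇒ south tree south tree south tree south tree south tree south tree F   [F -> south]
south tree south tree south tree south tree south tree south tree F ⇒ south tree south tree south tree south tree south tree south tree south   [F -> south]

S ⇒ F ⇒ F tree F ⇒ F tree F tree F ⇒ F tree F tree F tree F ⇒ F tree F tree F tree F tree F ⇒ F tree F tree F tree F tree F tree F ⇒ F tree F tree F tree F tree F tree F tree F ⇒ south tree F tree F tree F tree F tree F tree F ⇒ south tree south tree F tree F tree F tree F tree F ⇒ south tree south tree south tree F tree F tree F tree F ⇒ south tree south tree south tree south tree F tree F tree F ⇒ south tree south tree south tree south tree south tree F tree F ⇒ south tree south tree south tree south tree south tree south tree F ⇒ south tree south tree south tree south tree south tree south tree south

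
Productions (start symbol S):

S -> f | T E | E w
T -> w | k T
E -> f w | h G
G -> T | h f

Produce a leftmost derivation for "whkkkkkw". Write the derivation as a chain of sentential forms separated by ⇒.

S⇒TE⇒wE⇒whG⇒whT⇒whkT⇒whkkT⇒whkkkT⇒whkkkkT⇒whkkkkkT⇒whkkkkkw

S ⇒ TE   [S -> T E]
TE ⇒ wE   [T -> w]
wE ⇒ whG   [E -> h G]
whG ⇒ whT   [G -> T]
whT ⇒ whkT   [T -> k T]
whkT ⇒ whkkT   [T -> k T]
whkkT ⇒ whkkkT   [T -> k T]
whkkkT ⇒ whkkkkT   [T -> k T]
whkkkkT ⇒ whkkkkkT   [T -> k T]
whkkkkkT ⇒ whkkkkkw   [T -> w]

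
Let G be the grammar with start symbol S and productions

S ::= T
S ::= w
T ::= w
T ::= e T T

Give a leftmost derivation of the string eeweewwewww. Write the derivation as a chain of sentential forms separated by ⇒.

S⇒T⇒eTT⇒eeTTT⇒eewTT⇒eeweTTT⇒eeweeTTTT⇒eeweewTTT⇒eeweewwTT⇒eeweewweTTT⇒eeweewwewTT⇒eeweewwewwT⇒eeweewwewww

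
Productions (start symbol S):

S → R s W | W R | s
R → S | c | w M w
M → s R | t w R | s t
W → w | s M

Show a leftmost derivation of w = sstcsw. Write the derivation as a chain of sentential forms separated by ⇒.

S⇒WR⇒sMR⇒sstR⇒sstS⇒sstRsW⇒sstcsW⇒sstcsw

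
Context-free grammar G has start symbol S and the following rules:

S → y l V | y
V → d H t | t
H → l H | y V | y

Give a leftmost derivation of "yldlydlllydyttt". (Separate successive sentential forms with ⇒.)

S ⇒ ylV ⇒ yldHt ⇒ yldlHt ⇒ yldlyVt ⇒ yldlydHtt ⇒ yldlydlHtt ⇒ yldlydllHtt ⇒ yldlydlllHtt ⇒ yldlydlllyVtt ⇒ yldlydlllydHttt ⇒ yldlydlllydyttt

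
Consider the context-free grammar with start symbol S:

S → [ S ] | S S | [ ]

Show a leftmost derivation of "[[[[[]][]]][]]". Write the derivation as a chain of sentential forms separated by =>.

S => [S]   [S → [ S ]]
[S] => [SS]   [S → S S]
[SS] => [[S]S]   [S → [ S ]]
[[S]S] => [[[S]]S]   [S → [ S ]]
[[[S]]S] => [[[SS]]S]   [S → S S]
[[[SS]]S] => [[[[S]S]]S]   [S → [ S ]]
[[[[S]S]]S] => [[[[[]]S]]S]   [S → [ ]]
[[[[[]]S]]S] => [[[[[]][]]]S]   [S → [ ]]
[[[[[]][]]]S] => [[[[[]][]]][]]   [S → [ ]]

S=>[S]=>[SS]=>[[S]S]=>[[[S]]S]=>[[[SS]]S]=>[[[[S]S]]S]=>[[[[[]]S]]S]=>[[[[[]][]]]S]=>[[[[[]][]]][]]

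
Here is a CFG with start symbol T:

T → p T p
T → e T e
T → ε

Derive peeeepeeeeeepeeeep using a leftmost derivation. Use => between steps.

T => pTp   [T → p T p]
pTp => peTep   [T → e T e]
peTep => peeTeep   [T → e T e]
peeTeep => peeeTeeep   [T → e T e]
peeeTeeep => peeeeTeeeep   [T → e T e]
peeeeTeeeep => peeeepTpeeeep   [T → p T p]
peeeepTpeeeep => peeeepeTepeeeep   [T → e T e]
peeeepeTepeeeep => peeeepeeTeepeeeep   [T → e T e]
peeeepeeTeepeeeep => peeeepeeeTeeepeeeep   [T → e T e]
peeeepeeeTeeepeeeep => peeeepeeeeeepeeeep   [T → ε]

T => pTp => peTep => peeTeep => peeeTeeep => peeeeTeeeep => peeeepTpeeeep => peeeepeTepeeeep => peeeepeeTeepeeeep => peeeepeeeTeeepeeeep => peeeepeeeeeepeeeep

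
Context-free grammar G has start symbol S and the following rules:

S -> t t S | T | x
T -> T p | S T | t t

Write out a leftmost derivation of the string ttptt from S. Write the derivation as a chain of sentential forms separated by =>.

S => T => ST => TT => TpT => ttpT => ttptt

S => T   [S -> T]
T => ST   [T -> S T]
ST => TT   [S -> T]
TT => TpT   [T -> T p]
TpT => ttpT   [T -> t t]
ttpT => ttptt   [T -> t t]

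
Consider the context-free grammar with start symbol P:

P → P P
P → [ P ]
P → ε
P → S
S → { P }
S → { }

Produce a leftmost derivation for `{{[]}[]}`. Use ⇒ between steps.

P ⇒ S ⇒ {P} ⇒ {PP} ⇒ {SP} ⇒ {{P}P} ⇒ {{[P]}P} ⇒ {{[]}P} ⇒ {{[]}[P]} ⇒ {{[]}[]}

P ⇒ S   [P → S]
S ⇒ {P}   [S → { P }]
{P} ⇒ {PP}   [P → P P]
{PP} ⇒ {SP}   [P → S]
{SP} ⇒ {{P}P}   [S → { P }]
{{P}P} ⇒ {{[P]}P}   [P → [ P ]]
{{[P]}P} ⇒ {{[]}P}   [P → ε]
{{[]}P} ⇒ {{[]}[P]}   [P → [ P ]]
{{[]}[P]} ⇒ {{[]}[]}   [P → ε]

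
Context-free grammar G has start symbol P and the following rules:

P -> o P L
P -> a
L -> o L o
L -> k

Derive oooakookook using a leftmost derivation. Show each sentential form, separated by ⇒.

P ⇒ oPL   [P -> o P L]
oPL ⇒ ooPLL   [P -> o P L]
ooPLL ⇒ oooPLLL   [P -> o P L]
oooPLLL ⇒ oooaLLL   [P -> a]
oooaLLL ⇒ oooakLL   [L -> k]
oooakLL ⇒ oooakoLoL   [L -> o L o]
oooakoLoL ⇒ oooakooLooL   [L -> o L o]
oooakooLooL ⇒ oooakookooL   [L -> k]
oooakookooL ⇒ oooakookook   [L -> k]

P⇒oPL⇒ooPLL⇒oooPLLL⇒oooaLLL⇒oooakLL⇒oooakoLoL⇒oooakooLooL⇒oooakookooL⇒oooakookook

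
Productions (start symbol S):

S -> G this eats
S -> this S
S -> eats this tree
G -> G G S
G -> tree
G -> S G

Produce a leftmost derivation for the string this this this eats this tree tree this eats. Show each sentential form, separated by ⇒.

S ⇒ this S ⇒ this G this eats ⇒ this S G this eats ⇒ this this S G this eats ⇒ this this this S G this eats ⇒ this this this eats this tree G this eats ⇒ this this this eats this tree tree this eats

S ⇒ this S   [S -> this S]
this S ⇒ this G this eats   [S -> G this eats]
this G this eats ⇒ this S G this eats   [G -> S G]
this S G this eats ⇒ this this S G this eats   [S -> this S]
this this S G this eats ⇒ this this this S G this eats   [S -> this S]
this this this S G this eats ⇒ this this this eats this tree G this eats   [S -> eats this tree]
this this this eats this tree G this eats ⇒ this this this eats this tree tree this eats   [G -> tree]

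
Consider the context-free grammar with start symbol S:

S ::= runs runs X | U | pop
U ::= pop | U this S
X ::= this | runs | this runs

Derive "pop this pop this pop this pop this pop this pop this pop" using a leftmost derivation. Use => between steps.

S => U => U this S => U this S this S => U this S this S this S => U this S this S this S this S => U this S this S this S this S this S => U this S this S this S this S this S this S => pop this S this S this S this S this S this S => pop this pop this S this S this S this S this S => pop this pop this pop this S this S this S this S => pop this pop this pop this pop this S this S this S => pop this pop this pop this pop this pop this S this S => pop this pop this pop this pop this pop this pop this S => pop this pop this pop this pop this pop this pop this pop

S => U   [S ::= U]
U => U this S   [U ::= U this S]
U this S => U this S this S   [U ::= U this S]
U this S this S => U this S this S this S   [U ::= U this S]
U this S this S this S => U this S this S this S this S   [U ::= U this S]
U this S this S this S this S => U this S this S this S this S this S   [U ::= U this S]
U this S this S this S this S this S => U this S this S this S this S this S this S   [U ::= U this S]
U this S this S this S this S this S this S => pop this S this S this S this S this S this S   [U ::= pop]
pop this S this S this S this S this S this S => pop this pop this S this S this S this S this S   [S ::= pop]
pop this pop this S this S this S this S this S => pop this pop this pop this S this S this S this S   [S ::= pop]
pop this pop this pop this S this S this S this S => pop this pop this pop this pop this S this S this S   [S ::= pop]
pop this pop this pop this pop this S this S this S => pop this pop this pop this pop this pop this S this S   [S ::= pop]
pop this pop this pop this pop this pop this S this S => pop this pop this pop this pop this pop this pop this S   [S ::= pop]
pop this pop this pop this pop this pop this pop this S => pop this pop this pop this pop this pop this pop this pop   [S ::= pop]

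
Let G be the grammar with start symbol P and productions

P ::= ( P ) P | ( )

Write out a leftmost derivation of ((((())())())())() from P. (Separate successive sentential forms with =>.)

P=>(P)P=>((P)P)P=>(((P)P)P)P=>((((P)P)P)P)P=>((((())P)P)P)P=>((((())())P)P)P=>((((())())())P)P=>((((())())())())P=>((((())())())())()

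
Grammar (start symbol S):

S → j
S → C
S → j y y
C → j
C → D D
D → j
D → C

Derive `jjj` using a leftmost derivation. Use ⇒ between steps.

S ⇒ C   [S → C]
C ⇒ DD   [C → D D]
DD ⇒ jD   [D → j]
jD ⇒ jC   [D → C]
jC ⇒ jDD   [C → D D]
jDD ⇒ jjD   [D → j]
jjD ⇒ jjC   [D → C]
jjC ⇒ jjj   [C → j]

S⇒C⇒DD⇒jD⇒jC⇒jDD⇒jjD⇒jjC⇒jjj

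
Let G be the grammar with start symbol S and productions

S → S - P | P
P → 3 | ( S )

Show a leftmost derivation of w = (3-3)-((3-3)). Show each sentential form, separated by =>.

S => S-P => P-P => (S)-P => (S-P)-P => (P-P)-P => (3-P)-P => (3-3)-P => (3-3)-(S) => (3-3)-(P) => (3-3)-((S)) => (3-3)-((S-P)) => (3-3)-((P-P)) => (3-3)-((3-P)) => (3-3)-((3-3))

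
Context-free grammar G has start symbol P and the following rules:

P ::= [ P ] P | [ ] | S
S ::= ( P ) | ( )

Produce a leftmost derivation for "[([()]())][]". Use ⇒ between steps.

P ⇒ [P]P ⇒ [S]P ⇒ [(P)]P ⇒ [([P]P)]P ⇒ [([S]P)]P ⇒ [([()]P)]P ⇒ [([()]S)]P ⇒ [([()]())]P ⇒ [([()]())][]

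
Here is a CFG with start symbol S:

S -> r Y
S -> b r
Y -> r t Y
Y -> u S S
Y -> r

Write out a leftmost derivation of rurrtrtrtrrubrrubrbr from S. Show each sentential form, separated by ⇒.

S ⇒ rY   [S -> r Y]
rY ⇒ ruSS   [Y -> u S S]
ruSS ⇒ rurYS   [S -> r Y]
rurYS ⇒ rurrtYS   [Y -> r t Y]
rurrtYS ⇒ rurrtrtYS   [Y -> r t Y]
rurrtrtYS ⇒ rurrtrtrtYS   [Y -> r t Y]
rurrtrtrtYS ⇒ rurrtrtrtrS   [Y -> r]
rurrtrtrtrS ⇒ rurrtrtrtrrY   [S -> r Y]
rurrtrtrtrrY ⇒ rurrtrtrtrruSS   [Y -> u S S]
rurrtrtrtrruSS ⇒ rurrtrtrtrrubrS   [S -> b r]
rurrtrtrtrrubrS ⇒ rurrtrtrtrrubrrY   [S -> r Y]
rurrtrtrtrrubrrY ⇒ rurrtrtrtrrubrruSS   [Y -> u S S]
rurrtrtrtrrubrruSS ⇒ rurrtrtrtrrubrrubrS   [S -> b r]
rurrtrtrtrrubrrubrS ⇒ rurrtrtrtrrubrrubrbr   [S -> b r]

S ⇒ rY ⇒ ruSS ⇒ rurYS ⇒ rurrtYS ⇒ rurrtrtYS ⇒ rurrtrtrtYS ⇒ rurrtrtrtrS ⇒ rurrtrtrtrrY ⇒ rurrtrtrtrruSS ⇒ rurrtrtrtrrubrS ⇒ rurrtrtrtrrubrrY ⇒ rurrtrtrtrrubrruSS ⇒ rurrtrtrtrrubrrubrS ⇒ rurrtrtrtrrubrrubrbr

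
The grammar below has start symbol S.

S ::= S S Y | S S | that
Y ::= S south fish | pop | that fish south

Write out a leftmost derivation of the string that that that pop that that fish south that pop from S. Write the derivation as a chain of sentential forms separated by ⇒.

S ⇒ S S Y ⇒ S S Y S Y ⇒ S S Y S Y S Y ⇒ S S S Y S Y S Y ⇒ that S S Y S Y S Y ⇒ that that S Y S Y S Y ⇒ that that that Y S Y S Y ⇒ that that that pop S Y S Y ⇒ that that that pop that Y S Y ⇒ that that that pop that that fish south S Y ⇒ that that that pop that that fish south that Y ⇒ that that that pop that that fish south that pop

S ⇒ S S Y   [S ::= S S Y]
S S Y ⇒ S S Y S Y   [S ::= S S Y]
S S Y S Y ⇒ S S Y S Y S Y   [S ::= S S Y]
S S Y S Y S Y ⇒ S S S Y S Y S Y   [S ::= S S]
S S S Y S Y S Y ⇒ that S S Y S Y S Y   [S ::= that]
that S S Y S Y S Y ⇒ that that S Y S Y S Y   [S ::= that]
that that S Y S Y S Y ⇒ that that that Y S Y S Y   [S ::= that]
that that that Y S Y S Y ⇒ that that that pop S Y S Y   [Y ::= pop]
that that that pop S Y S Y ⇒ that that that pop that Y S Y   [S ::= that]
that that that pop that Y S Y ⇒ that that that pop that that fish south S Y   [Y ::= that fish south]
that that that pop that that fish south S Y ⇒ that that that pop that that fish south that Y   [S ::= that]
that that that pop that that fish south that Y ⇒ that that that pop that that fish south that pop   [Y ::= pop]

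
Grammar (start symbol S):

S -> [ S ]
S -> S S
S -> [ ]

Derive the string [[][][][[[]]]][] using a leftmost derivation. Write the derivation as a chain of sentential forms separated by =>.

S => SS   [S -> S S]
SS => [S]S   [S -> [ S ]]
[S]S => [SS]S   [S -> S S]
[SS]S => [SSS]S   [S -> S S]
[SSS]S => [[]SS]S   [S -> [ ]]
[[]SS]S => [[]SSS]S   [S -> S S]
[[]SSS]S => [[][]SS]S   [S -> [ ]]
[[][]SS]S => [[][][]S]S   [S -> [ ]]
[[][][]S]S => [[][][][S]]S   [S -> [ S ]]
[[][][][S]]S => [[][][][[S]]]S   [S -> [ S ]]
[[][][][[S]]]S => [[][][][[[]]]]S   [S -> [ ]]
[[][][][[[]]]]S => [[][][][[[]]]][]   [S -> [ ]]

S => SS => [S]S => [SS]S => [SSS]S => [[]SS]S => [[]SSS]S => [[][]SS]S => [[][][]S]S => [[][][][S]]S => [[][][][[S]]]S => [[][][][[[]]]]S => [[][][][[[]]]][]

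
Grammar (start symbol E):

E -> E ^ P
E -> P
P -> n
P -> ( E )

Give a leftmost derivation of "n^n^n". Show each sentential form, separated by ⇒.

E⇒E^P⇒E^P^P⇒P^P^P⇒n^P^P⇒n^n^P⇒n^n^n

E ⇒ E^P   [E -> E ^ P]
E^P ⇒ E^P^P   [E -> E ^ P]
E^P^P ⇒ P^P^P   [E -> P]
P^P^P ⇒ n^P^P   [P -> n]
n^P^P ⇒ n^n^P   [P -> n]
n^n^P ⇒ n^n^n   [P -> n]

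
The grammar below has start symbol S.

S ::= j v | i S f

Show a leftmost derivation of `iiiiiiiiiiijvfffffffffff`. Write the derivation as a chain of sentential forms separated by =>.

S => iSf   [S ::= i S f]
iSf => iiSff   [S ::= i S f]
iiSff => iiiSfff   [S ::= i S f]
iiiSfff => iiiiSffff   [S ::= i S f]
iiiiSffff => iiiiiSfffff   [S ::= i S f]
iiiiiSfffff => iiiiiiSffffff   [S ::= i S f]
iiiiiiSffffff => iiiiiiiSfffffff   [S ::= i S f]
iiiiiiiSfffffff => iiiiiiiiSffffffff   [S ::= i S f]
iiiiiiiiSffffffff => iiiiiiiiiSfffffffff   [S ::= i S f]
iiiiiiiiiSfffffffff => iiiiiiiiiiSffffffffff   [S ::= i S f]
iiiiiiiiiiSffffffffff => iiiiiiiiiiiSfffffffffff   [S ::= i S f]
iiiiiiiiiiiSfffffffffff => iiiiiiiiiiijvfffffffffff   [S ::= j v]

S => iSf => iiSff => iiiSfff => iiiiSffff => iiiiiSfffff => iiiiiiSffffff => iiiiiiiSfffffff => iiiiiiiiSffffffff => iiiiiiiiiSfffffffff => iiiiiiiiiiSffffffffff => iiiiiiiiiiiSfffffffffff => iiiiiiiiiiijvfffffffffff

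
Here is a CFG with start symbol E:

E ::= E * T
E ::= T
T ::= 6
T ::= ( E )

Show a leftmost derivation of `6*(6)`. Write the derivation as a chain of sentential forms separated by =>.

E => E*T => T*T => 6*T => 6*(E) => 6*(T) => 6*(6)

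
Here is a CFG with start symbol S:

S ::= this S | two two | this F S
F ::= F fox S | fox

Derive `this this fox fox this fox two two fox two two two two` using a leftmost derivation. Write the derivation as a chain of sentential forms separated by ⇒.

S ⇒ this S ⇒ this this F S ⇒ this this F fox S S ⇒ this this F fox S fox S S ⇒ this this fox fox S fox S S ⇒ this this fox fox this F S fox S S ⇒ this this fox fox this fox S fox S S ⇒ this this fox fox this fox two two fox S S ⇒ this this fox fox this fox two two fox two two S ⇒ this this fox fox this fox two two fox two two two two

S ⇒ this S   [S ::= this S]
this S ⇒ this this F S   [S ::= this F S]
this this F S ⇒ this this F fox S S   [F ::= F fox S]
this this F fox S S ⇒ this this F fox S fox S S   [F ::= F fox S]
this this F fox S fox S S ⇒ this this fox fox S fox S S   [F ::= fox]
this this fox fox S fox S S ⇒ this this fox fox this F S fox S S   [S ::= this F S]
this this fox fox this F S fox S S ⇒ this this fox fox this fox S fox S S   [F ::= fox]
this this fox fox this fox S fox S S ⇒ this this fox fox this fox two two fox S S   [S ::= two two]
this this fox fox this fox two two fox S S ⇒ this this fox fox this fox two two fox two two S   [S ::= two two]
this this fox fox this fox two two fox two two S ⇒ this this fox fox this fox two two fox two two two two   [S ::= two two]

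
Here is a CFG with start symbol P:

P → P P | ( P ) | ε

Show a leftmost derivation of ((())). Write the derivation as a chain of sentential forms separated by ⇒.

P ⇒ PP ⇒ PPP ⇒ (P)PP ⇒ (PP)PP ⇒ ((P)P)PP ⇒ (((P))P)PP ⇒ ((())P)PP ⇒ ((()))PP ⇒ ((()))P ⇒ ((()))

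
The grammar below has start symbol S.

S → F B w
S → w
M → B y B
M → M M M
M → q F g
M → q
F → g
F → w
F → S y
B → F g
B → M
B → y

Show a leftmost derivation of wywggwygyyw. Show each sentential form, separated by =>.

S => FBw   [S → F B w]
FBw => SyBw   [F → S y]
SyBw => wyBw   [S → w]
wyBw => wyMw   [B → M]
wyMw => wyByBw   [M → B y B]
wyByBw => wyFgyBw   [B → F g]
wyFgyBw => wySygyBw   [F → S y]
wySygyBw => wyFBwygyBw   [S → F B w]
wyFBwygyBw => wywBwygyBw   [F → w]
wywBwygyBw => wywFgwygyBw   [B → F g]
wywFgwygyBw => wywggwygyBw   [F → g]
wywggwygyBw => wywggwygyyw   [B → y]

S => FBw => SyBw => wyBw => wyMw => wyByBw => wyFgyBw => wySygyBw => wyFBwygyBw => wywBwygyBw => wywFgwygyBw => wywggwygyBw => wywggwygyyw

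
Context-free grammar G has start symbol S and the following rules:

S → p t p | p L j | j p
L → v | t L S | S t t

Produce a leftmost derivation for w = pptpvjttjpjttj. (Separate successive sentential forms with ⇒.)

S⇒pLj⇒pSttj⇒ppLjttj⇒pptLSjttj⇒pptSttSjttj⇒pptpLjttSjttj⇒pptpvjttSjttj⇒pptpvjttjpjttj

S ⇒ pLj   [S → p L j]
pLj ⇒ pSttj   [L → S t t]
pSttj ⇒ ppLjttj   [S → p L j]
ppLjttj ⇒ pptLSjttj   [L → t L S]
pptLSjttj ⇒ pptSttSjttj   [L → S t t]
pptSttSjttj ⇒ pptpLjttSjttj   [S → p L j]
pptpLjttSjttj ⇒ pptpvjttSjttj   [L → v]
pptpvjttSjttj ⇒ pptpvjttjpjttj   [S → j p]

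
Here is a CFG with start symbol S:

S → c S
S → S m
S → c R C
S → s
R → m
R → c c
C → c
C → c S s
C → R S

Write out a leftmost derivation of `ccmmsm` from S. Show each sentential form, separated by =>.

S => Sm => cSm => ccRCm => ccmCm => ccmRSm => ccmmSm => ccmmsm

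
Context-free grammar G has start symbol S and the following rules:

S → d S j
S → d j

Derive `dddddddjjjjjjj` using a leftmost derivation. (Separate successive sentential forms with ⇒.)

S ⇒ dSj ⇒ ddSjj ⇒ dddSjjj ⇒ ddddSjjjj ⇒ dddddSjjjjj ⇒ ddddddSjjjjjj ⇒ dddddddjjjjjjj

S ⇒ dSj   [S → d S j]
dSj ⇒ ddSjj   [S → d S j]
ddSjj ⇒ dddSjjj   [S → d S j]
dddSjjj ⇒ ddddSjjjj   [S → d S j]
ddddSjjjj ⇒ dddddSjjjjj   [S → d S j]
dddddSjjjjj ⇒ ddddddSjjjjjj   [S → d S j]
ddddddSjjjjjj ⇒ dddddddjjjjjjj   [S → d j]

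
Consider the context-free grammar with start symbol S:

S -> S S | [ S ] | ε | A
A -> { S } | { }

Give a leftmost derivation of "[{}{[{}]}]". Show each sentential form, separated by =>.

S => [S]   [S -> [ S ]]
[S] => [SS]   [S -> S S]
[SS] => [AS]   [S -> A]
[AS] => [{}S]   [A -> { }]
[{}S] => [{}A]   [S -> A]
[{}A] => [{}{S}]   [A -> { S }]
[{}{S}] => [{}{[S]}]   [S -> [ S ]]
[{}{[S]}] => [{}{[A]}]   [S -> A]
[{}{[A]}] => [{}{[{}]}]   [A -> { }]

S => [S] => [SS] => [AS] => [{}S] => [{}A] => [{}{S}] => [{}{[S]}] => [{}{[A]}] => [{}{[{}]}]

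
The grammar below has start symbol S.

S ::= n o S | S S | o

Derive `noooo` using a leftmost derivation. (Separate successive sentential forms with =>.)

S => SS => SSS => noSSS => nooSS => noooS => noooo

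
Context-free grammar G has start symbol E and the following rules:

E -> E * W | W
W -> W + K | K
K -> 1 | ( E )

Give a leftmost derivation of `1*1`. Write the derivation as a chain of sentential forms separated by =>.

E => E*W   [E -> E * W]
E*W => W*W   [E -> W]
W*W => K*W   [W -> K]
K*W => 1*W   [K -> 1]
1*W => 1*K   [W -> K]
1*K => 1*1   [K -> 1]

E => E*W => W*W => K*W => 1*W => 1*K => 1*1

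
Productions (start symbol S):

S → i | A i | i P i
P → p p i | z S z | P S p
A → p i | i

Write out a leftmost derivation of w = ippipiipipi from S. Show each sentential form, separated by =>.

S=>iPi=>iPSpi=>iPSpSpi=>ippiSpSpi=>ippiAipSpi=>ippipiipSpi=>ippipiipipi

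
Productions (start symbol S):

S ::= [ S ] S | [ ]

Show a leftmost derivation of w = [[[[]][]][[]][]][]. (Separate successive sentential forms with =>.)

S => [S]S   [S ::= [ S ] S]
[S]S => [[S]S]S   [S ::= [ S ] S]
[[S]S]S => [[[S]S]S]S   [S ::= [ S ] S]
[[[S]S]S]S => [[[[]]S]S]S   [S ::= [ ]]
[[[[]]S]S]S => [[[[]][]]S]S   [S ::= [ ]]
[[[[]][]]S]S => [[[[]][]][S]S]S   [S ::= [ S ] S]
[[[[]][]][S]S]S => [[[[]][]][[]]S]S   [S ::= [ ]]
[[[[]][]][[]]S]S => [[[[]][]][[]][]]S   [S ::= [ ]]
[[[[]][]][[]][]]S => [[[[]][]][[]][]][]   [S ::= [ ]]

S => [S]S => [[S]S]S => [[[S]S]S]S => [[[[]]S]S]S => [[[[]][]]S]S => [[[[]][]][S]S]S => [[[[]][]][[]]S]S => [[[[]][]][[]][]]S => [[[[]][]][[]][]][]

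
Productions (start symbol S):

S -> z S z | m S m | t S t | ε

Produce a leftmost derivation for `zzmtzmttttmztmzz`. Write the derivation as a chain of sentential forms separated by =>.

S => zSz => zzSzz => zzmSmzz => zzmtStmzz => zzmtzSztmzz => zzmtzmSmztmzz => zzmtzmtStmztmzz => zzmtzmttSttmztmzz => zzmtzmttttmztmzz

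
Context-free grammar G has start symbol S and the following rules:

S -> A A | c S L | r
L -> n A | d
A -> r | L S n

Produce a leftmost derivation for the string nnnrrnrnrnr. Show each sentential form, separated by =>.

S => AA   [S -> A A]
AA => LSnA   [A -> L S n]
LSnA => nASnA   [L -> n A]
nASnA => nLSnSnA   [A -> L S n]
nLSnSnA => nnASnSnA   [L -> n A]
nnASnSnA => nnLSnSnSnA   [A -> L S n]
nnLSnSnSnA => nnnASnSnSnA   [L -> n A]
nnnASnSnSnA => nnnrSnSnSnA   [A -> r]
nnnrSnSnSnA => nnnrrnSnSnA   [S -> r]
nnnrrnSnSnA => nnnrrnrnSnA   [S -> r]
nnnrrnrnSnA => nnnrrnrnrnA   [S -> r]
nnnrrnrnrnA => nnnrrnrnrnr   [A -> r]

S=>AA=>LSnA=>nASnA=>nLSnSnA=>nnASnSnA=>nnLSnSnSnA=>nnnASnSnSnA=>nnnrSnSnSnA=>nnnrrnSnSnA=>nnnrrnrnSnA=>nnnrrnrnrnA=>nnnrrnrnrnr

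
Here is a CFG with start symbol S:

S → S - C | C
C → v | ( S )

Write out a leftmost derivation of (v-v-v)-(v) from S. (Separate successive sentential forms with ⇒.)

S⇒S-C⇒C-C⇒(S)-C⇒(S-C)-C⇒(S-C-C)-C⇒(C-C-C)-C⇒(v-C-C)-C⇒(v-v-C)-C⇒(v-v-v)-C⇒(v-v-v)-(S)⇒(v-v-v)-(C)⇒(v-v-v)-(v)

S ⇒ S-C   [S → S - C]
S-C ⇒ C-C   [S → C]
C-C ⇒ (S)-C   [C → ( S )]
(S)-C ⇒ (S-C)-C   [S → S - C]
(S-C)-C ⇒ (S-C-C)-C   [S → S - C]
(S-C-C)-C ⇒ (C-C-C)-C   [S → C]
(C-C-C)-C ⇒ (v-C-C)-C   [C → v]
(v-C-C)-C ⇒ (v-v-C)-C   [C → v]
(v-v-C)-C ⇒ (v-v-v)-C   [C → v]
(v-v-v)-C ⇒ (v-v-v)-(S)   [C → ( S )]
(v-v-v)-(S) ⇒ (v-v-v)-(C)   [S → C]
(v-v-v)-(C) ⇒ (v-v-v)-(v)   [C → v]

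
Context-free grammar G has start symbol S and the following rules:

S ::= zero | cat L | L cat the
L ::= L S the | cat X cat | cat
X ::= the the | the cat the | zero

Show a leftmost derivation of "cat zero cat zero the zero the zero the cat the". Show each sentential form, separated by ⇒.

S ⇒ L cat the ⇒ L S the cat the ⇒ L S the S the cat the ⇒ L S the S the S the cat the ⇒ cat X cat S the S the S the cat the ⇒ cat zero cat S the S the S the cat the ⇒ cat zero cat zero the S the S the cat the ⇒ cat zero cat zero the zero the S the cat the ⇒ cat zero cat zero the zero the zero the cat the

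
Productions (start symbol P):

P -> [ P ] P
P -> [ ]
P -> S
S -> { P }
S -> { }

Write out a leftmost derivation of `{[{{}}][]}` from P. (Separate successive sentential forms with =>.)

P=>S=>{P}=>{[P]P}=>{[S]P}=>{[{P}]P}=>{[{S}]P}=>{[{{}}]P}=>{[{{}}][]}

P => S   [P -> S]
S => {P}   [S -> { P }]
{P} => {[P]P}   [P -> [ P ] P]
{[P]P} => {[S]P}   [P -> S]
{[S]P} => {[{P}]P}   [S -> { P }]
{[{P}]P} => {[{S}]P}   [P -> S]
{[{S}]P} => {[{{}}]P}   [S -> { }]
{[{{}}]P} => {[{{}}][]}   [P -> [ ]]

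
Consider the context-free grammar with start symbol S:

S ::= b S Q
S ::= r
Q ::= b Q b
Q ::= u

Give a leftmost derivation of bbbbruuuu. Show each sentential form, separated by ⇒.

S ⇒ bSQ   [S ::= b S Q]
bSQ ⇒ bbSQQ   [S ::= b S Q]
bbSQQ ⇒ bbbSQQQ   [S ::= b S Q]
bbbSQQQ ⇒ bbbbSQQQQ   [S ::= b S Q]
bbbbSQQQQ ⇒ bbbbrQQQQ   [S ::= r]
bbbbrQQQQ ⇒ bbbbruQQQ   [Q ::= u]
bbbbruQQQ ⇒ bbbbruuQQ   [Q ::= u]
bbbbruuQQ ⇒ bbbbruuuQ   [Q ::= u]
bbbbruuuQ ⇒ bbbbruuuu   [Q ::= u]

S ⇒ bSQ ⇒ bbSQQ ⇒ bbbSQQQ ⇒ bbbbSQQQQ ⇒ bbbbrQQQQ ⇒ bbbbruQQQ ⇒ bbbbruuQQ ⇒ bbbbruuuQ ⇒ bbbbruuuu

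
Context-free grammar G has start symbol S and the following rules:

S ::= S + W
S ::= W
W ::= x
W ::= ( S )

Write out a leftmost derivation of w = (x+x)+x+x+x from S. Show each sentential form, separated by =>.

S => S+W   [S ::= S + W]
S+W => S+W+W   [S ::= S + W]
S+W+W => S+W+W+W   [S ::= S + W]
S+W+W+W => W+W+W+W   [S ::= W]
W+W+W+W => (S)+W+W+W   [W ::= ( S )]
(S)+W+W+W => (S+W)+W+W+W   [S ::= S + W]
(S+W)+W+W+W => (W+W)+W+W+W   [S ::= W]
(W+W)+W+W+W => (x+W)+W+W+W   [W ::= x]
(x+W)+W+W+W => (x+x)+W+W+W   [W ::= x]
(x+x)+W+W+W => (x+x)+x+W+W   [W ::= x]
(x+x)+x+W+W => (x+x)+x+x+W   [W ::= x]
(x+x)+x+x+W => (x+x)+x+x+x   [W ::= x]

S => S+W => S+W+W => S+W+W+W => W+W+W+W => (S)+W+W+W => (S+W)+W+W+W => (W+W)+W+W+W => (x+W)+W+W+W => (x+x)+W+W+W => (x+x)+x+W+W => (x+x)+x+x+W => (x+x)+x+x+x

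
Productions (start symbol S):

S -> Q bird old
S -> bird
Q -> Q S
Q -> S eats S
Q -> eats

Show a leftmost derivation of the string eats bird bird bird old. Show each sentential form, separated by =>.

S => Q bird old => Q S bird old => Q S S bird old => eats S S bird old => eats bird S bird old => eats bird bird bird old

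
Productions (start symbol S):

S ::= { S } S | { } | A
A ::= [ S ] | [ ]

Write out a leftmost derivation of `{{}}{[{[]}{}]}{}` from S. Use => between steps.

S => {S}S   [S ::= { S } S]
{S}S => {{}}S   [S ::= { }]
{{}}S => {{}}{S}S   [S ::= { S } S]
{{}}{S}S => {{}}{A}S   [S ::= A]
{{}}{A}S => {{}}{[S]}S   [A ::= [ S ]]
{{}}{[S]}S => {{}}{[{S}S]}S   [S ::= { S } S]
{{}}{[{S}S]}S => {{}}{[{A}S]}S   [S ::= A]
{{}}{[{A}S]}S => {{}}{[{[]}S]}S   [A ::= [ ]]
{{}}{[{[]}S]}S => {{}}{[{[]}{}]}S   [S ::= { }]
{{}}{[{[]}{}]}S => {{}}{[{[]}{}]}{}   [S ::= { }]

S=>{S}S=>{{}}S=>{{}}{S}S=>{{}}{A}S=>{{}}{[S]}S=>{{}}{[{S}S]}S=>{{}}{[{A}S]}S=>{{}}{[{[]}S]}S=>{{}}{[{[]}{}]}S=>{{}}{[{[]}{}]}{}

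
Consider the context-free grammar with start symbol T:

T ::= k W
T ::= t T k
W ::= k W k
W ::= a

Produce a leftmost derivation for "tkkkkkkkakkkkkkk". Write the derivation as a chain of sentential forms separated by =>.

T => tTk   [T ::= t T k]
tTk => tkWk   [T ::= k W]
tkWk => tkkWkk   [W ::= k W k]
tkkWkk => tkkkWkkk   [W ::= k W k]
tkkkWkkk => tkkkkWkkkk   [W ::= k W k]
tkkkkWkkkk => tkkkkkWkkkkk   [W ::= k W k]
tkkkkkWkkkkk => tkkkkkkWkkkkkk   [W ::= k W k]
tkkkkkkWkkkkkk => tkkkkkkkWkkkkkkk   [W ::= k W k]
tkkkkkkkWkkkkkkk => tkkkkkkkakkkkkkk   [W ::= a]

T => tTk => tkWk => tkkWkk => tkkkWkkk => tkkkkWkkkk => tkkkkkWkkkkk => tkkkkkkWkkkkkk => tkkkkkkkWkkkkkkk => tkkkkkkkakkkkkkk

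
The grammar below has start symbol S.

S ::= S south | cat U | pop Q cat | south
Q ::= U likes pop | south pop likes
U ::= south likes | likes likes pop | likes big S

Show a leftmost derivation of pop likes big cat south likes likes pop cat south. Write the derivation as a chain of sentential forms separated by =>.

S => S south   [S ::= S south]
S south => pop Q cat south   [S ::= pop Q cat]
pop Q cat south => pop U likes pop cat south   [Q ::= U likes pop]
pop U likes pop cat south => pop likes big S likes pop cat south   [U ::= likes big S]
pop likes big S likes pop cat south => pop likes big cat U likes pop cat south   [S ::= cat U]
pop likes big cat U likes pop cat south => pop likes big cat south likes likes pop cat south   [U ::= south likes]

S => S south => pop Q cat south => pop U likes pop cat south => pop likes big S likes pop cat south => pop likes big cat U likes pop cat south => pop likes big cat south likes likes pop cat south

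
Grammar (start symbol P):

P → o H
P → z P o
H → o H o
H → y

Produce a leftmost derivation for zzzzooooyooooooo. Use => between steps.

P=>zPo=>zzPoo=>zzzPooo=>zzzzPoooo=>zzzzoHoooo=>zzzzooHooooo=>zzzzoooHoooooo=>zzzzooooHooooooo=>zzzzooooyooooooo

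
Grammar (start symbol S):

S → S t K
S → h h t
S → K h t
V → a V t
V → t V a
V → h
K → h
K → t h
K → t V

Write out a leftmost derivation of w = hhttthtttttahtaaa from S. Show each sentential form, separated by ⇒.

S ⇒ StK   [S → S t K]
StK ⇒ StKtK   [S → S t K]
StKtK ⇒ KhttKtK   [S → K h t]
KhttKtK ⇒ hhttKtK   [K → h]
hhttKtK ⇒ hhttthtK   [K → t h]
hhttthtK ⇒ hhttthttV   [K → t V]
hhttthttV ⇒ hhttthtttVa   [V → t V a]
hhttthtttVa ⇒ hhttthttttVaa   [V → t V a]
hhttthttttVaa ⇒ hhttthtttttVaaa   [V → t V a]
hhttthtttttVaaa ⇒ hhttthtttttaVtaaa   [V → a V t]
hhttthtttttaVtaaa ⇒ hhttthtttttahtaaa   [V → h]

S ⇒ StK ⇒ StKtK ⇒ KhttKtK ⇒ hhttKtK ⇒ hhttthtK ⇒ hhttthttV ⇒ hhttthtttVa ⇒ hhttthttttVaa ⇒ hhttthtttttVaaa ⇒ hhttthtttttaVtaaa ⇒ hhttthtttttahtaaa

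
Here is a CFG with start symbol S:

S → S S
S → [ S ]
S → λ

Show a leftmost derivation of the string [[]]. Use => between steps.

S=>SS=>SSS=>[S]SS=>[[S]]SS=>[[]]SS=>[[]]S=>[[]]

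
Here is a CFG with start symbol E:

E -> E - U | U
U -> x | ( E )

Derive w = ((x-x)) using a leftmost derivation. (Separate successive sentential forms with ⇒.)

E ⇒ U   [E -> U]
U ⇒ (E)   [U -> ( E )]
(E) ⇒ (U)   [E -> U]
(U) ⇒ ((E))   [U -> ( E )]
((E)) ⇒ ((E-U))   [E -> E - U]
((E-U)) ⇒ ((U-U))   [E -> U]
((U-U)) ⇒ ((x-U))   [U -> x]
((x-U)) ⇒ ((x-x))   [U -> x]

E⇒U⇒(E)⇒(U)⇒((E))⇒((E-U))⇒((U-U))⇒((x-U))⇒((x-x))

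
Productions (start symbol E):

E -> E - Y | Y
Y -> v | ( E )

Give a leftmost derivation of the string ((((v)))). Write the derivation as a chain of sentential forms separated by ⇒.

E⇒Y⇒(E)⇒(Y)⇒((E))⇒((Y))⇒(((E)))⇒(((Y)))⇒((((E))))⇒((((Y))))⇒((((v))))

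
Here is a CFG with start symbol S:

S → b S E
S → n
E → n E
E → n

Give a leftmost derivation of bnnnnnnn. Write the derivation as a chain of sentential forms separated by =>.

S => bSE   [S → b S E]
bSE => bnE   [S → n]
bnE => bnnE   [E → n E]
bnnE => bnnnE   [E → n E]
bnnnE => bnnnnE   [E → n E]
bnnnnE => bnnnnnE   [E → n E]
bnnnnnE => bnnnnnnE   [E → n E]
bnnnnnnE => bnnnnnnn   [E → n]

S=>bSE=>bnE=>bnnE=>bnnnE=>bnnnnE=>bnnnnnE=>bnnnnnnE=>bnnnnnnn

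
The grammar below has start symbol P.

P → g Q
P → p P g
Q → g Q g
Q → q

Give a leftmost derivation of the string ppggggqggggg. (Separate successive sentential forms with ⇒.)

P ⇒ pPg   [P → p P g]
pPg ⇒ ppPgg   [P → p P g]
ppPgg ⇒ ppgQgg   [P → g Q]
ppgQgg ⇒ ppggQggg   [Q → g Q g]
ppggQggg ⇒ ppgggQgggg   [Q → g Q g]
ppgggQgggg ⇒ ppggggQggggg   [Q → g Q g]
ppggggQggggg ⇒ ppggggqggggg   [Q → q]

P⇒pPg⇒ppPgg⇒ppgQgg⇒ppggQggg⇒ppgggQgggg⇒ppggggQggggg⇒ppggggqggggg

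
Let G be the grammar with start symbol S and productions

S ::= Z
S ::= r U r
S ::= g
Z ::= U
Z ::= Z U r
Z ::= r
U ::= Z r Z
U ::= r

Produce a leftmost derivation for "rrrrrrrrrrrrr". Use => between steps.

S => rUr   [S ::= r U r]
rUr => rZrZr   [U ::= Z r Z]
rZrZr => rrrZr   [Z ::= r]
rrrZr => rrrZUrr   [Z ::= Z U r]
rrrZUrr => rrrZUrUrr   [Z ::= Z U r]
rrrZUrUrr => rrrZUrUrUrr   [Z ::= Z U r]
rrrZUrUrUrr => rrrZUrUrUrUrr   [Z ::= Z U r]
rrrZUrUrUrUrr => rrrrUrUrUrUrr   [Z ::= r]
rrrrUrUrUrUrr => rrrrrrUrUrUrr   [U ::= r]
rrrrrrUrUrUrr => rrrrrrrrUrUrr   [U ::= r]
rrrrrrrrUrUrr => rrrrrrrrrrUrr   [U ::= r]
rrrrrrrrrrUrr => rrrrrrrrrrrrr   [U ::= r]

S => rUr => rZrZr => rrrZr => rrrZUrr => rrrZUrUrr => rrrZUrUrUrr => rrrZUrUrUrUrr => rrrrUrUrUrUrr => rrrrrrUrUrUrr => rrrrrrrrUrUrr => rrrrrrrrrrUrr => rrrrrrrrrrrrr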